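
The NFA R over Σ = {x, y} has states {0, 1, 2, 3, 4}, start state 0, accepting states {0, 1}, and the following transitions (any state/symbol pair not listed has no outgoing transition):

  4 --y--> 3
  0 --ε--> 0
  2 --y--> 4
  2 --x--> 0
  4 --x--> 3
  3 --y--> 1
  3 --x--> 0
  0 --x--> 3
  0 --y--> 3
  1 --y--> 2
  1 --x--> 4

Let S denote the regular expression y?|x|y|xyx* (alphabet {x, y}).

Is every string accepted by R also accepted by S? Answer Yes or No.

The string xx is in L(R) but not in L(S).
So L(R) ⊄ L(S).

No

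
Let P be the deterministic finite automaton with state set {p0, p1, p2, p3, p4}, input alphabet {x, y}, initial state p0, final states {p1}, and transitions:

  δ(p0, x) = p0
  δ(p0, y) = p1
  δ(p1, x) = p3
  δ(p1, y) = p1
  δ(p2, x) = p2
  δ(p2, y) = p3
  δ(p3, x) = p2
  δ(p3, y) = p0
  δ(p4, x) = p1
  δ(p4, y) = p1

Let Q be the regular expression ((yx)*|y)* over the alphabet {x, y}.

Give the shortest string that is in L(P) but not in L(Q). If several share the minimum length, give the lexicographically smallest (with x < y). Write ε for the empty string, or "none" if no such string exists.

The string xy is accepted by P but not by Q.
No shorter string lies in the difference, and xy is the lexicographically first length-2 string in L(P) \ L(Q).

xy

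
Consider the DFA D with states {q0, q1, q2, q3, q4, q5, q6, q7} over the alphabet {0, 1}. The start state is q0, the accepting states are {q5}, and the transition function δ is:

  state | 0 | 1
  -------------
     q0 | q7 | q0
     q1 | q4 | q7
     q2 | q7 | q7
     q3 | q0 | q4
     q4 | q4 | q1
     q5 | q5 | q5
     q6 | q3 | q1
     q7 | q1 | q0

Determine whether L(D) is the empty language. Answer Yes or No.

Yes

The states reachable from the start state are {q0, q1, q4, q7}.
None of the accepting states {q5} is reachable, so no string is accepted and L(D) = ∅.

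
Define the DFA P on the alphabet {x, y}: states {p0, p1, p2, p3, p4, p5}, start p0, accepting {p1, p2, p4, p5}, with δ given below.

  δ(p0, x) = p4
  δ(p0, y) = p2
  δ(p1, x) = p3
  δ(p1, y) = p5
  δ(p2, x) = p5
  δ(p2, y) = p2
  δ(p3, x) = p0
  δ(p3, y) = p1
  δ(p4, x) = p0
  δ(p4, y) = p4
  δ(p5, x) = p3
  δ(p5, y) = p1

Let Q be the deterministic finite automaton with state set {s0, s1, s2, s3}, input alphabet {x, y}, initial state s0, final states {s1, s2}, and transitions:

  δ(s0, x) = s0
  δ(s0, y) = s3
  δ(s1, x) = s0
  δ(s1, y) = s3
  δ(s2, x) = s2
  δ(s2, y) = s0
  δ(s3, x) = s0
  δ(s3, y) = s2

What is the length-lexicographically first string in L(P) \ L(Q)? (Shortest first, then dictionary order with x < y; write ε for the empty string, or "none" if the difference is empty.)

x

The string x is accepted by P but not by Q.
No shorter string lies in the difference, and x is the lexicographically first length-1 string in L(P) \ L(Q).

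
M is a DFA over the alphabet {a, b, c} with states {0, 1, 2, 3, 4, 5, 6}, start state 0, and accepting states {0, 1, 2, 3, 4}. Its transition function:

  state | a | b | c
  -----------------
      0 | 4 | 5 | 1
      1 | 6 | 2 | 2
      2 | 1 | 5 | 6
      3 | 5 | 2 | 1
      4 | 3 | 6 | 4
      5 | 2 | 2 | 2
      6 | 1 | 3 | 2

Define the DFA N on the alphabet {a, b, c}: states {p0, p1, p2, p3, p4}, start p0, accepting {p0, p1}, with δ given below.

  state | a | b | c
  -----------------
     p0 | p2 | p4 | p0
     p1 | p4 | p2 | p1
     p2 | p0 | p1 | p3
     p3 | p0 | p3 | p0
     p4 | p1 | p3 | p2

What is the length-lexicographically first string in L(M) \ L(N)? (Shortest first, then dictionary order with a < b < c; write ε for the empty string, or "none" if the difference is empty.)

a

The string a is accepted by M but not by N.
No shorter string lies in the difference, and a is the lexicographically first length-1 string in L(M) \ L(N).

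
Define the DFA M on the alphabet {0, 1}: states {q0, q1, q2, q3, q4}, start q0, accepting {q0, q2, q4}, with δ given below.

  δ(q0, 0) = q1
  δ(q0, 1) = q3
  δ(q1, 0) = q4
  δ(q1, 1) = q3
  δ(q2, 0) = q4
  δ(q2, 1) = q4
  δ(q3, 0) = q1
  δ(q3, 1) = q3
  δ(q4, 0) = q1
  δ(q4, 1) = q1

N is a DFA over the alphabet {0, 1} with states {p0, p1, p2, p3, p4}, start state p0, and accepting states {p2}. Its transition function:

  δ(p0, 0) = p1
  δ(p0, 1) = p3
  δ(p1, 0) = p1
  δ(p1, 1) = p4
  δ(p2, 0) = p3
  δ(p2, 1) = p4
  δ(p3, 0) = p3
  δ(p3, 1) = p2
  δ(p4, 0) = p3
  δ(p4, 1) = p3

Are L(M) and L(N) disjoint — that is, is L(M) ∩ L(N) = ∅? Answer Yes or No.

Yes

Exploring the product automaton M × N from the start pair (q0, p0), following both machines on each input symbol, reaches 10 state pairs: (q0, p0), (q1, p1), (q3, p3), (q4, p1), (q3, p4), (q1, p3), (q3, p2), (q1, p4), (q4, p3), (q1, p2).
M accepts in {q0, q2, q4} and N accepts in {p2}; no reachable pair has both components accepting, so no string drives both machines to acceptance simultaneously and L(M) ∩ L(N) = ∅.
So no string is accepted by both, and the intersection is empty.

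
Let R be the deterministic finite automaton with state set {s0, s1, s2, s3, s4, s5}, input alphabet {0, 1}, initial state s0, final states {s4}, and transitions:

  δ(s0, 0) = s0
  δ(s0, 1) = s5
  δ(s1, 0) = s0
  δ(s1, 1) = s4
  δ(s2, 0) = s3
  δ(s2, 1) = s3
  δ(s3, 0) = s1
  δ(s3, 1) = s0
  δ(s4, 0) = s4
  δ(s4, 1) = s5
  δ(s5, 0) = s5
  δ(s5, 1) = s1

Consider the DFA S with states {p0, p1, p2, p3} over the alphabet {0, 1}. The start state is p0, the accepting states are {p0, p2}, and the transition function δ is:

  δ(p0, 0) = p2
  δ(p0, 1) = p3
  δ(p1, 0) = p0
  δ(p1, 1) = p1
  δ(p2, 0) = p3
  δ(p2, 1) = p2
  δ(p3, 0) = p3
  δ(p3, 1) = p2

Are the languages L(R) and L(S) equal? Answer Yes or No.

No

The string 1110 is accepted by R but rejected by S.
So L(R) ≠ L(S).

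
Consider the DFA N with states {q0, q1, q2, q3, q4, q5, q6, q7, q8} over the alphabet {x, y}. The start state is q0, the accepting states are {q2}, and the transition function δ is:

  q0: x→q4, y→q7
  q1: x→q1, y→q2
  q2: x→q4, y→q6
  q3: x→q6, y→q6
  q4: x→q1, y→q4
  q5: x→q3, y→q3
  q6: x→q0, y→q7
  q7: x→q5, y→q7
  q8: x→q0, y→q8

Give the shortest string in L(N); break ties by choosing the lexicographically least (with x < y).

A breadth-first search from q0 reaches an accepting state first via the path q0 → q4 → q1 → q2 on input xxy.
No string of length < 3 is accepted (BFS exhausts all shorter strings without reaching an accepting state), and xxy is the lexicographically least accepting string of length 3.

xxy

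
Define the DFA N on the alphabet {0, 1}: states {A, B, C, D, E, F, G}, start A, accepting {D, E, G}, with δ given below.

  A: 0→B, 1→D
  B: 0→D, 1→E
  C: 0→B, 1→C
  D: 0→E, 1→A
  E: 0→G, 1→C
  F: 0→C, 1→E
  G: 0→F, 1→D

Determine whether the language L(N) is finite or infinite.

State A is reachable from the start and can reach an accepting state, and it lies on the cycle A → B → D → A.
Traversing that cycle any number of times yields accepted strings of unbounded length, so the language is infinite.

infinite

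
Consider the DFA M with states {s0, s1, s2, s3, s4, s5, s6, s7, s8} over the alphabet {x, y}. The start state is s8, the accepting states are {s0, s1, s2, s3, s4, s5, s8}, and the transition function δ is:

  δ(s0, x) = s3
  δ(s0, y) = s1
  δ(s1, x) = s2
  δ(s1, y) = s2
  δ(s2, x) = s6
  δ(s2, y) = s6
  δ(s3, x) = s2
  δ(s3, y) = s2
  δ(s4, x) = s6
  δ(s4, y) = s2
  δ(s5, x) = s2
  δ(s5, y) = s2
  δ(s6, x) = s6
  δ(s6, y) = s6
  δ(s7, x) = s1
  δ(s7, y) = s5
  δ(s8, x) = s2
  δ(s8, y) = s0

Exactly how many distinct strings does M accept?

The useful subgraph on states {s0, s1, s2, s3, s8} is acyclic, so L(M) is finite; the longest accepting path visits 4 useful states, giving maximum string length 3.
Counting accepting paths from s8 by length: 1 of length 0, 2 of length 1, 2 of length 2, 4 of length 3. Total 9.

9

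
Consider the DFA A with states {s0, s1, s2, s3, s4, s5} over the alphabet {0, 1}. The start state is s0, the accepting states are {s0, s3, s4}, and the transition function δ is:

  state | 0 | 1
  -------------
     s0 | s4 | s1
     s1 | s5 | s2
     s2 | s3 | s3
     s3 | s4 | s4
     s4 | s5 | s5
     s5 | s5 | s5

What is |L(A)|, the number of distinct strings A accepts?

8

The useful subgraph on states {s0, s1, s2, s3, s4} is acyclic, so L(A) is finite; the longest accepting path visits 5 useful states, giving maximum string length 4.
Counting accepting paths from s0 by length: 1 of length 0, 1 of length 1, 2 of length 3, 4 of length 4. Total 8.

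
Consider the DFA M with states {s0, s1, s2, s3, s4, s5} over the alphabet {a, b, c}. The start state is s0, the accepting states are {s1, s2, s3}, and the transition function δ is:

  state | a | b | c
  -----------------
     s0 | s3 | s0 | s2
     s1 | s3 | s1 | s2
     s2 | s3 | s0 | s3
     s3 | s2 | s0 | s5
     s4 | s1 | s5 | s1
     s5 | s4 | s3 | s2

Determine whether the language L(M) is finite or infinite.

State s0 is reachable from the start and can reach an accepting state, and it lies on the cycle s0 → s0.
Traversing that cycle any number of times yields accepted strings of unbounded length, so the language is infinite.

infinite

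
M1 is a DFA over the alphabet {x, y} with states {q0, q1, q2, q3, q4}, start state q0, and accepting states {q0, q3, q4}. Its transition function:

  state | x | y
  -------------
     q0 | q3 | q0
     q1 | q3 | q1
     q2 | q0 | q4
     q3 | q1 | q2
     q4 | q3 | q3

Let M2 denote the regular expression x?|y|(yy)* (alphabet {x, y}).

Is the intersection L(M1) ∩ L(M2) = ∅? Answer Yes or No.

No

The empty string ε is accepted by both M1 and M2.
Hence L(M1) ∩ L(M2) ≠ ∅.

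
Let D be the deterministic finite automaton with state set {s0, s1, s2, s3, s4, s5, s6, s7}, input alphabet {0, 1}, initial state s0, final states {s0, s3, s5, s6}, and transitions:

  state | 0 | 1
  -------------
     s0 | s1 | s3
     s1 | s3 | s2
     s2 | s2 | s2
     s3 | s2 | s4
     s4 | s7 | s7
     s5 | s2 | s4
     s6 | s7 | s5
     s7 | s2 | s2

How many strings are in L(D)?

The useful subgraph on states {s0, s1, s3} is acyclic, so L(D) is finite; the longest accepting path visits 3 useful states, giving maximum string length 2.
Counting accepting paths from s0 by length: 1 of length 0, 1 of length 1, 1 of length 2. Total 3.

3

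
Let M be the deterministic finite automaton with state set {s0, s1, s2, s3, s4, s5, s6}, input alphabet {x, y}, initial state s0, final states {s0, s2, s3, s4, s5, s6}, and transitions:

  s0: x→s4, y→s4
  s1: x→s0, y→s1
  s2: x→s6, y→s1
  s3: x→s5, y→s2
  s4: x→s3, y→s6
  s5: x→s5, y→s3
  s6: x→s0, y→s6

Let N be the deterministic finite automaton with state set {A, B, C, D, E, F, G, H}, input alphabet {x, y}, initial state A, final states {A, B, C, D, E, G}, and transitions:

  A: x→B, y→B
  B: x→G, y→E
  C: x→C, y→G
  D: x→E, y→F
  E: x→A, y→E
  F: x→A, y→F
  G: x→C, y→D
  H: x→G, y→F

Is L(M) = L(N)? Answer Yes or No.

Exploring the product automaton M × N from the start pair (s0, A), following both machines on each input symbol, reaches 7 state pairs: (s0, A), (s4, B), (s3, G), (s6, E), (s5, C), (s2, D), (s1, F).
M accepts in {s0, s2, s3, s4, s5, s6} and N accepts in {A, B, C, D, E, G}. In every reachable pair the two components are either both accepting — (s0, A), (s4, B), (s3, G), (s6, E), (s5, C), (s2, D) — or both non-accepting, so no string is accepted by exactly one of the machines: L(M) \ L(N) and L(N) \ L(M) are both empty.
Hence every string is accepted by M iff it is accepted by N, and the two languages coincide.

Yes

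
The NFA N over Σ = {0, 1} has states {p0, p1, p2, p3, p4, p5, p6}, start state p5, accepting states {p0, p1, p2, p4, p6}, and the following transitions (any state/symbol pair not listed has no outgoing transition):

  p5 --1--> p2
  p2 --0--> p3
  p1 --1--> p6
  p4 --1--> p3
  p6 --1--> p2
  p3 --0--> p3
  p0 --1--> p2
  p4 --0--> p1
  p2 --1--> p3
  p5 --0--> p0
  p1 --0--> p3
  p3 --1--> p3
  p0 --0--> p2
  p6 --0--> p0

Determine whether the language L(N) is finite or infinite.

finite

The useful states (reachable from p5 and able to reach an accepting state) are {p0, p2, p5}.
Restricted to these states the transition graph has no cycle, so every accepting path has bounded length and L is finite.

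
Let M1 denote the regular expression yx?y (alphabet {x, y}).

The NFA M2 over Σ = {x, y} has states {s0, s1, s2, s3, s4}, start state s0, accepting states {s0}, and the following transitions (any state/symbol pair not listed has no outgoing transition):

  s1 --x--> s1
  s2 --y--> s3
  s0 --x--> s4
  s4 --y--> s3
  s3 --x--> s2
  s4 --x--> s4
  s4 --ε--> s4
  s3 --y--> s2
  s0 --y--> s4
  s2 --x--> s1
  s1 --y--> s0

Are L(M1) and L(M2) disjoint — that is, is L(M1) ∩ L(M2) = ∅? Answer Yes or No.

Converting the expression M1 to a DFA (subset construction, then merging equivalent states) gives the minimal DFA with states {r0, r1, r2, r3, r4}, start state r0, accepting states {r4} and transitions r0: x→r1, y→r2; r1: x→r1, y→r1; r2: x→r3, y→r4; r3: x→r1, y→r4; r4: x→r1, y→r1.
Exploring the product automaton M1 × M2 from the start pair (r0, s0), following both machines on each input symbol, reaches 9 state pairs: (r0, s0), (r1, s4), (r2, s4), (r1, s3), (r3, s4), (r4, s3), (r1, s2), (r1, s1), (r1, s0).
M1 accepts in {r4} and M2 accepts in {s0}; no reachable pair has both components accepting, so no string drives both machines to acceptance simultaneously and L(M1) ∩ L(M2) = ∅.
So no string is accepted by both, and the intersection is empty.

Yes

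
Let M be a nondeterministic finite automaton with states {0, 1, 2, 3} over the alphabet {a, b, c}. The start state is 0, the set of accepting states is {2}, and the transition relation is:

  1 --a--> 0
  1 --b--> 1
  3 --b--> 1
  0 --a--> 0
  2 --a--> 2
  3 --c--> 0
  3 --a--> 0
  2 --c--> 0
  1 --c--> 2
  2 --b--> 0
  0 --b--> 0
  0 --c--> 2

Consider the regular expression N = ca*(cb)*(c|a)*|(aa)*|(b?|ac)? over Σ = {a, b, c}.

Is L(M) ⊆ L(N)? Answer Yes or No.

The string bc is in L(M) but not in L(N).
So L(M) ⊄ L(N).

No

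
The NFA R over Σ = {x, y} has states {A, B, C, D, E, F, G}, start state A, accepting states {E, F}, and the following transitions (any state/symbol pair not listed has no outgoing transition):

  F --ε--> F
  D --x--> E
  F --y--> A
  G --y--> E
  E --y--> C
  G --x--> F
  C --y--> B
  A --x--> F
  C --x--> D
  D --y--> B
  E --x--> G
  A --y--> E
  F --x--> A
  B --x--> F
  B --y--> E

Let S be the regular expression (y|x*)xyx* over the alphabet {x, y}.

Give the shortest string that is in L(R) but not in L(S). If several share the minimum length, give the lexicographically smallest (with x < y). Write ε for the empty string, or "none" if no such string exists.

x

The string x is accepted by R but not by S.
No shorter string lies in the difference, and x is the lexicographically first length-1 string in L(R) \ L(S).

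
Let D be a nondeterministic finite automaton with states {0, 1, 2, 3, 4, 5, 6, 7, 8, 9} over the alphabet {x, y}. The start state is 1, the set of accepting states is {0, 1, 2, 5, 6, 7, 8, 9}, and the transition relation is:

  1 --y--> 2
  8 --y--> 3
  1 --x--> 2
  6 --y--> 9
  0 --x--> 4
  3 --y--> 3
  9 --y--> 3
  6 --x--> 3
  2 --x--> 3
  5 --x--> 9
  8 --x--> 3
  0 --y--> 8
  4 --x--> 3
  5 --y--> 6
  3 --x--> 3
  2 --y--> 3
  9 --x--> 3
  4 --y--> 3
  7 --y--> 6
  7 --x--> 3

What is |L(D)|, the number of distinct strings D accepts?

The useful subgraph on states {1, 2} is acyclic, so L(D) is finite; the longest accepting path visits 2 useful states, giving maximum string length 1.
Counting accepting paths from 1 by length: 1 of length 0, 2 of length 1. Total 3.

3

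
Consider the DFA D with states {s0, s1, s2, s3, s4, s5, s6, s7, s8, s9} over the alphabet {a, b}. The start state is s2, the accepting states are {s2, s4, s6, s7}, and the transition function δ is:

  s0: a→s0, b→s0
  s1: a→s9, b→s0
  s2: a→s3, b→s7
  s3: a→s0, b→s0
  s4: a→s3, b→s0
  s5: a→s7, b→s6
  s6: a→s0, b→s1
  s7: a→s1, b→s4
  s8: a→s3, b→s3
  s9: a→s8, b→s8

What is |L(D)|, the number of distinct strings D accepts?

3

The useful subgraph on states {s2, s4, s7} is acyclic, so L(D) is finite; the longest accepting path visits 3 useful states, giving maximum string length 2.
Counting accepting paths from s2 by length: 1 of length 0, 1 of length 1, 1 of length 2. Total 3.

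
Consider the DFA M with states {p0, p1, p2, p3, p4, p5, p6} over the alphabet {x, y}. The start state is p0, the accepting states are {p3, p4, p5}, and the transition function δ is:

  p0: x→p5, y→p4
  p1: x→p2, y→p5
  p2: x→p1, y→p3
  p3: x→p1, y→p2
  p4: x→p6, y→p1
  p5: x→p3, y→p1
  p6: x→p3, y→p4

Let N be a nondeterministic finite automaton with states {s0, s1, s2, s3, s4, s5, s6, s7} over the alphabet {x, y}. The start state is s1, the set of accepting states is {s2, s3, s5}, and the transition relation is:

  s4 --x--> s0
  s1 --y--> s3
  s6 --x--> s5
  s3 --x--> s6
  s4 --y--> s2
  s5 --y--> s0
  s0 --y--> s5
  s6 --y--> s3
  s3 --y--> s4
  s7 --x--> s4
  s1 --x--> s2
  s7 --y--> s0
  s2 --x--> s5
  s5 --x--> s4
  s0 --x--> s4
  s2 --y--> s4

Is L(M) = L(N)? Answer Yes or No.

Exploring the product automaton M × N from the start pair (p0, s1), following both machines on each input symbol, reaches 7 state pairs: (p0, s1), (p5, s2), (p4, s3), (p3, s5), (p1, s4), (p6, s6), (p2, s0).
M accepts in {p3, p4, p5} and N accepts in {s2, s3, s5}. In every reachable pair the two components are either both accepting — (p5, s2), (p4, s3), (p3, s5) — or both non-accepting, so no string is accepted by exactly one of the machines: L(M) \ L(N) and L(N) \ L(M) are both empty.
Hence every string is accepted by M iff it is accepted by N, and the two languages coincide.

Yes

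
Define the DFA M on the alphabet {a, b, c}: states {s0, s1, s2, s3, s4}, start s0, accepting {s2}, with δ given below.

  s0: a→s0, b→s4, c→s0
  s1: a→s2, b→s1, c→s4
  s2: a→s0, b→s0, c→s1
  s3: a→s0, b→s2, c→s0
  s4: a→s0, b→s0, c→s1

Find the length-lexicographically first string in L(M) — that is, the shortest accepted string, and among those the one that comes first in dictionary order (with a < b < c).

bca

A breadth-first search from s0 reaches an accepting state first via the path s0 → s4 → s1 → s2 on input bca.
No string of length < 3 is accepted (BFS exhausts all shorter strings without reaching an accepting state), and bca is the lexicographically least accepting string of length 3.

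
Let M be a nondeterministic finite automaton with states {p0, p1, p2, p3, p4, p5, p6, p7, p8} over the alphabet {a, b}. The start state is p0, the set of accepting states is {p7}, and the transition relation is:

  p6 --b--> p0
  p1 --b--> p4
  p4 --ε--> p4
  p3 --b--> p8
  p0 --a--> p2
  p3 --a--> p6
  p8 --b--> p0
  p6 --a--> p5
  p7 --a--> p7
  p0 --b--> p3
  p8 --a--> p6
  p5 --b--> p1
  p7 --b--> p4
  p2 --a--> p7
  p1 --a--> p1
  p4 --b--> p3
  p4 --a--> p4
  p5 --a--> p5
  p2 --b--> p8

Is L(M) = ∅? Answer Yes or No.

No

The string aa is accepted: the run p0 → p2 → p7 ends in the accepting state p7.
Since at least one string is accepted, L(M) is not empty.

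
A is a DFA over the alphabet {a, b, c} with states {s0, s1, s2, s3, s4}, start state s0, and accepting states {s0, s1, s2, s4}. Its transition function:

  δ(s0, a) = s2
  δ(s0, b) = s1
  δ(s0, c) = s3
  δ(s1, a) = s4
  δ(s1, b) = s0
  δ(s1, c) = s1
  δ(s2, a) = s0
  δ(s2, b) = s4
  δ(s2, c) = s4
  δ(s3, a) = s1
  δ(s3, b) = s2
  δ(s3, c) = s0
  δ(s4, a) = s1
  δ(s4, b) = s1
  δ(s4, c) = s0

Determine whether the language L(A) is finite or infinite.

infinite

State s0 is reachable from the start and can reach an accepting state, and it lies on the cycle s0 → s1 → s0.
Traversing that cycle any number of times yields accepted strings of unbounded length, so the language is infinite.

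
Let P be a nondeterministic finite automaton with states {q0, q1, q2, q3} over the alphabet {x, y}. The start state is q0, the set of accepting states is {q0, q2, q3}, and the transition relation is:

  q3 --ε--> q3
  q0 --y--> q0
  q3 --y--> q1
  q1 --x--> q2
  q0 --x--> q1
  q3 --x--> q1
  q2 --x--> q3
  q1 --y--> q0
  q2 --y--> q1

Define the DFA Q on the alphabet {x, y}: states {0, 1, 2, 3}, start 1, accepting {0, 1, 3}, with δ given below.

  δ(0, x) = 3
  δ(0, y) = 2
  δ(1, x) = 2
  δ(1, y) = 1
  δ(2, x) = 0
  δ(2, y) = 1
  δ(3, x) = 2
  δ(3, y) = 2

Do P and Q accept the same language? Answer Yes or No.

Exploring the product automaton P × Q from the start pair (q0, 1), following both machines on each input symbol, reaches 4 state pairs: (q0, 1), (q1, 2), (q2, 0), (q3, 3).
P accepts in {q0, q2, q3} and Q accepts in {0, 1, 3}. In every reachable pair the two components are either both accepting — (q0, 1), (q2, 0), (q3, 3) — or both non-accepting, so no string is accepted by exactly one of the machines: L(P) \ L(Q) and L(Q) \ L(P) are both empty.
Hence every string is accepted by P iff it is accepted by Q, and the two languages coincide.

Yes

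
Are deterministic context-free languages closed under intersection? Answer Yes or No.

No

DCFLs are closed under complement (normalise the DPDA to read all of its input, then flip the verdict). If they were also closed under intersection, De Morgan would make them closed under union; but {aⁿbⁿ : n≥0} and {aⁿb²ⁿ : n≥0} are DCFLs (push the a's; pop one per b, respectively one per two b's) whose union no deterministic PDA accepts: a DPDA for it would have a single run on aⁿb²ⁿ, accepting after the prefix aⁿbⁿ and accepting again after n more b's; an ordinary PDA that simulates it on a's and b's and, at any moment when it is accepting, may switch to reading only a fresh letter c while feeding each c to the simulation as a b, would accept aⁱbʲcᵏ (k≥1) exactly when both aⁱbʲ and aⁱbʲ⁺ᵏ are in the language, i.e. its language intersected with the regular set a*b*c⁺ would be exactly {aⁿbⁿcⁿ : n≥1} — impossible, since context-free languages are closed under intersection with regular sets and {aⁿbⁿcⁿ} is not context-free.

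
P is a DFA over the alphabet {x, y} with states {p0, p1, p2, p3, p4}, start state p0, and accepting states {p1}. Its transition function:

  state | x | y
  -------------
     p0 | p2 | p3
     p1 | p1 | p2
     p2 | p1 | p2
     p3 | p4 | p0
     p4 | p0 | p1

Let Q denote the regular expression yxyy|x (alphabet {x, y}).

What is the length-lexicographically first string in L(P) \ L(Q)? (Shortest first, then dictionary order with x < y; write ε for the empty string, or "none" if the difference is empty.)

The string xx is accepted by P but not by Q.
No shorter string lies in the difference, and xx is the lexicographically first length-2 string in L(P) \ L(Q).

xx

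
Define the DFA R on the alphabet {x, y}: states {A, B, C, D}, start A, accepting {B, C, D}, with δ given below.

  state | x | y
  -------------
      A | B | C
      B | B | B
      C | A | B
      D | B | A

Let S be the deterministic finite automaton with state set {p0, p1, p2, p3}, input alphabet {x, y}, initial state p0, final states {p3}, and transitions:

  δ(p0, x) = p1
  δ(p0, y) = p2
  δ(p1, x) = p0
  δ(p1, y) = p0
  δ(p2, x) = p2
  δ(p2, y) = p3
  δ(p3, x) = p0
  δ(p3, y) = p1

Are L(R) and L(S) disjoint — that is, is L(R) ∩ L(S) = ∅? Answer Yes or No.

No

The string yy is accepted by both R and S.
Hence L(R) ∩ L(S) ≠ ∅.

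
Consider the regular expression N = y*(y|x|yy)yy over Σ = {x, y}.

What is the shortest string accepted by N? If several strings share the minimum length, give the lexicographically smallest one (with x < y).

xyy

By inspection of the expression, no string of length less than 3 matches, and xyy is the lexicographically first match of length 3.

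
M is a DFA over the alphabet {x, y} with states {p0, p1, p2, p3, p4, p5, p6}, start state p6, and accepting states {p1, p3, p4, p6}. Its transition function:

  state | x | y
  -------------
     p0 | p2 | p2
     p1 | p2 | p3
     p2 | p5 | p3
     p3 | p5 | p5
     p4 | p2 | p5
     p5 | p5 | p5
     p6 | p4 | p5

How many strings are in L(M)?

3

The useful subgraph on states {p2, p3, p4, p6} is acyclic, so L(M) is finite; the longest accepting path visits 4 useful states, giving maximum string length 3.
Counting accepting paths from p6 by length: 1 of length 0, 1 of length 1, 1 of length 3. Total 3.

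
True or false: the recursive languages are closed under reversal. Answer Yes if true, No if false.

Reverse the input on the tape and then run the decider for L; this halts and accepts exactly Lᴿ.
So the recursive languages are closed under reversal.

Yes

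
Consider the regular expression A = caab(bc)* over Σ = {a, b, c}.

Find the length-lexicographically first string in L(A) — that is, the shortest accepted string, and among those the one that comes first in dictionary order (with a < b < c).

By inspection of the expression, no string of length less than 4 matches, and caab is the lexicographically first match of length 4.

caab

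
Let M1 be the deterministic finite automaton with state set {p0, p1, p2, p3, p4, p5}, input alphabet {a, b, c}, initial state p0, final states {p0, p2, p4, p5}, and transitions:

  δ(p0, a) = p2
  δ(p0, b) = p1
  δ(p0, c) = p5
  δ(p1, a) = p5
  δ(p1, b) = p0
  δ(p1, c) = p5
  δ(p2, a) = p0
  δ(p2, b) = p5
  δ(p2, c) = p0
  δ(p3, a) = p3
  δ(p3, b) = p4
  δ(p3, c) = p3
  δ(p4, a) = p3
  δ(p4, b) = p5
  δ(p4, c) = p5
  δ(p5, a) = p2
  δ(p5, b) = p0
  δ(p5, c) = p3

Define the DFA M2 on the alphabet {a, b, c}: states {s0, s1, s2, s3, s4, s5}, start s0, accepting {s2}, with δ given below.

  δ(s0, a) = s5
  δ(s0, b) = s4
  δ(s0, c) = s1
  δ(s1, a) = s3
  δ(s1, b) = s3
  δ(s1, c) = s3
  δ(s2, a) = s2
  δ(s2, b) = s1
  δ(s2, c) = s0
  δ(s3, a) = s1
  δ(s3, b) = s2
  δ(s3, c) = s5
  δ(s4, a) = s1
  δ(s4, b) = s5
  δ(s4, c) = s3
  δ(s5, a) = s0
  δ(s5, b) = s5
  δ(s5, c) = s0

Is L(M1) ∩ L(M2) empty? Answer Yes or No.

No

The string bcb is accepted by both M1 and M2.
Hence L(M1) ∩ L(M2) ≠ ∅.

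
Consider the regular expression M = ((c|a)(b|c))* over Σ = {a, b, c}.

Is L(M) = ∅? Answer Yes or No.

The empty string ε matches the expression, so it belongs to L(M).
Since L(M) contains at least one string, it is not empty.

No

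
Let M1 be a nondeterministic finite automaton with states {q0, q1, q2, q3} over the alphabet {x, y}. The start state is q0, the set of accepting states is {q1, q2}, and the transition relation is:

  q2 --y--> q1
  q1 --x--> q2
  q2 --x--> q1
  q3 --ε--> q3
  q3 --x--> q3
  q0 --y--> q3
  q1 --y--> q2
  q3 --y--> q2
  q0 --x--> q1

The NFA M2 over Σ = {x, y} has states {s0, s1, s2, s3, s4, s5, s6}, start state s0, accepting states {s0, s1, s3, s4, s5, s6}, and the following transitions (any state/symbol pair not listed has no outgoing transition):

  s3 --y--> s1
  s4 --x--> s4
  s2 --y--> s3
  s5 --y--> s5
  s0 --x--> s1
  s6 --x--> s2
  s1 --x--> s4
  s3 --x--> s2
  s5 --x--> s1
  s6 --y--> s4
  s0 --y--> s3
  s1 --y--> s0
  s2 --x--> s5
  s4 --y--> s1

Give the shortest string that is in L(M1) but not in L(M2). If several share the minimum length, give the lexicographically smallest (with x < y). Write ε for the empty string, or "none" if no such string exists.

The string xyyx is accepted by M1 but not by M2.
No shorter string lies in the difference, and xyyx is the lexicographically first length-4 string in L(M1) \ L(M2).

xyyx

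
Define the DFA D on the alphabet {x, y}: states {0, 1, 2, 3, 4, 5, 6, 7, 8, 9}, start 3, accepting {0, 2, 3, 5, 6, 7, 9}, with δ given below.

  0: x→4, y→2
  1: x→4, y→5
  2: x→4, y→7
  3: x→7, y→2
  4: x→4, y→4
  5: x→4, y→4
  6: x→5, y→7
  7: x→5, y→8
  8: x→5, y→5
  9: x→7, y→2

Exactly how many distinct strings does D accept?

10

The useful subgraph on states {2, 3, 5, 7, 8} is acyclic, so L(D) is finite; the longest accepting path visits 5 useful states, giving maximum string length 4.
Counting accepting paths from 3 by length: 1 of length 0, 2 of length 1, 2 of length 2, 3 of length 3, 2 of length 4. Total 10.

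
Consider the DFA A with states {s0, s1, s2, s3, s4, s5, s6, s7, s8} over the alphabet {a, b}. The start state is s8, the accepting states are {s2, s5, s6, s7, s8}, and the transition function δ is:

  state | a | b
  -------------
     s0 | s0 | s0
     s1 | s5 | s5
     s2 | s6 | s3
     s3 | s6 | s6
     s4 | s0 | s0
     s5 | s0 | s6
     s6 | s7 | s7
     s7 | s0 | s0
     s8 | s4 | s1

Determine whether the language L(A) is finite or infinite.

The useful states (reachable from s8 and able to reach an accepting state) are {s1, s5, s6, s7, s8}.
Restricted to these states the transition graph has no cycle, so every accepting path has bounded length and L is finite.

finite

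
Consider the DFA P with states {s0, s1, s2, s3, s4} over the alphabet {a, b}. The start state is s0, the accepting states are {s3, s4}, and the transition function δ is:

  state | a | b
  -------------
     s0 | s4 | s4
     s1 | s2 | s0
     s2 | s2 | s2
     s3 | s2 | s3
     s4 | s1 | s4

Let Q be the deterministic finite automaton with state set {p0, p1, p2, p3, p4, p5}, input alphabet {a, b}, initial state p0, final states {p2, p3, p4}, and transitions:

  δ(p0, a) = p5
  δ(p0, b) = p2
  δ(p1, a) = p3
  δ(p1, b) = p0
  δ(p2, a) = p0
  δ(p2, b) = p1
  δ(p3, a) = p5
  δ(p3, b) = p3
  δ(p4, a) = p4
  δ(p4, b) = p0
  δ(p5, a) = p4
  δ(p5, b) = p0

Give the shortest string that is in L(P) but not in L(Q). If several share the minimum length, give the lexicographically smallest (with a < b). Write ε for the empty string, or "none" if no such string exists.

a

The string a is accepted by P but not by Q.
No shorter string lies in the difference, and a is the lexicographically first length-1 string in L(P) \ L(Q).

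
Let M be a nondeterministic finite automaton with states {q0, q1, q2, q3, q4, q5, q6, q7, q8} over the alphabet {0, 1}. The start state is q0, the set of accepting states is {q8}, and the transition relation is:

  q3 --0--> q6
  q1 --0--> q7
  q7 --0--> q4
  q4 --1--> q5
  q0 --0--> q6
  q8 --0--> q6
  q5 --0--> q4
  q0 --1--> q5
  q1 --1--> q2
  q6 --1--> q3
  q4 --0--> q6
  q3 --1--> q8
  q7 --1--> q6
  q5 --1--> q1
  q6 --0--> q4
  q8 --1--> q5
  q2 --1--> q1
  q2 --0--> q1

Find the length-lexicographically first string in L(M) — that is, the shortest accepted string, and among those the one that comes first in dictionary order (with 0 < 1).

A breadth-first search from q0 reaches an accepting state first via the path q0 → q6 → q3 → q8 on input 011.
No string of length < 3 is accepted (BFS exhausts all shorter strings without reaching an accepting state), and 011 is the lexicographically least accepting string of length 3.

011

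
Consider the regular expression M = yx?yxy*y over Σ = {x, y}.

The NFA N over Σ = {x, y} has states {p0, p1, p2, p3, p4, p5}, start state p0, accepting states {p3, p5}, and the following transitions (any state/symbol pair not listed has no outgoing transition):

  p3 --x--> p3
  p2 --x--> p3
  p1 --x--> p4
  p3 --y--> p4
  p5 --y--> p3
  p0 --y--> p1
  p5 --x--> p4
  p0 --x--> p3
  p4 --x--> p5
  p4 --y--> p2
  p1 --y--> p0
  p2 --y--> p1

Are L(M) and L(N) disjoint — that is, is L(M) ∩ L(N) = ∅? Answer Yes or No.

Yes

Converting the expression M to a DFA (subset construction, then merging equivalent states) gives the minimal DFA with states {m0, m1, m2, m3, m4, m5, m6}, start state m0, accepting states {m6} and transitions m0: x→m1, y→m2; m1: x→m1, y→m1; m2: x→m3, y→m4; m3: x→m1, y→m4; m4: x→m5, y→m1; m5: x→m1, y→m6; m6: x→m1, y→m6.
Exploring the product automaton M × N from the start pair (m0, p0), following both machines on each input symbol, reaches 16 state pairs: (m0, p0), (m1, p3), (m2, p1), (m1, p4), (m3, p4), (m4, p0), (m1, p5), (m1, p2), (m4, p2), (m5, p3), (m1, p1), (m6, p4), (m1, p0), (m6, p2), (m6, p1), (m6, p0).
M accepts in {m6} and N accepts in {p3, p5}; no reachable pair has both components accepting, so no string drives both machines to acceptance simultaneously and L(M) ∩ L(N) = ∅.
So no string is accepted by both, and the intersection is empty.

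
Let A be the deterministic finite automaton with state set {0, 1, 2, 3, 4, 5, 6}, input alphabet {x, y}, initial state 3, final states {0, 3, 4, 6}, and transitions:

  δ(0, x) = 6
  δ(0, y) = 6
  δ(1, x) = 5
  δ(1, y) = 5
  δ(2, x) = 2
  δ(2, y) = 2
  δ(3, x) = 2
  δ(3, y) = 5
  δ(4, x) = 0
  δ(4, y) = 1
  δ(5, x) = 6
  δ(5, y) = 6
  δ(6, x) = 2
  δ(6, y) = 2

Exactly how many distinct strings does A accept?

The useful subgraph on states {3, 5, 6} is acyclic, so L(A) is finite; the longest accepting path visits 3 useful states, giving maximum string length 2.
Counting accepting paths from 3 by length: 1 of length 0, 2 of length 2. Total 3.

3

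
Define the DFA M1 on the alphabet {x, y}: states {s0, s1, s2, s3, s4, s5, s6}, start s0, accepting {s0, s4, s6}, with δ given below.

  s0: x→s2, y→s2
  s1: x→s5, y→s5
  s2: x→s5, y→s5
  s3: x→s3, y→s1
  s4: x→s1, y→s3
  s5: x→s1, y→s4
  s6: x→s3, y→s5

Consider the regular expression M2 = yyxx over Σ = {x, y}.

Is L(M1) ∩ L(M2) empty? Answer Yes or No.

Converting the expression M2 to a DFA (subset construction, then merging equivalent states) gives the minimal DFA with states {r0, r1, r2, r3, r4, r5}, start state r0, accepting states {r5} and transitions r0: x→r1, y→r2; r1: x→r1, y→r1; r2: x→r1, y→r3; r3: x→r4, y→r1; r4: x→r5, y→r1; r5: x→r1, y→r1.
Exploring the product automaton M1 × M2 from the start pair (s0, r0), following both machines on each input symbol, reaches 10 state pairs: (s0, r0), (s2, r1), (s2, r2), (s5, r1), (s5, r3), (s1, r1), (s4, r1), (s1, r4), (s3, r1), (s5, r5).
M1 accepts in {s0, s4, s6} and M2 accepts in {r5}; no reachable pair has both components accepting, so no string drives both machines to acceptance simultaneously and L(M1) ∩ L(M2) = ∅.
So no string is accepted by both, and the intersection is empty.

Yes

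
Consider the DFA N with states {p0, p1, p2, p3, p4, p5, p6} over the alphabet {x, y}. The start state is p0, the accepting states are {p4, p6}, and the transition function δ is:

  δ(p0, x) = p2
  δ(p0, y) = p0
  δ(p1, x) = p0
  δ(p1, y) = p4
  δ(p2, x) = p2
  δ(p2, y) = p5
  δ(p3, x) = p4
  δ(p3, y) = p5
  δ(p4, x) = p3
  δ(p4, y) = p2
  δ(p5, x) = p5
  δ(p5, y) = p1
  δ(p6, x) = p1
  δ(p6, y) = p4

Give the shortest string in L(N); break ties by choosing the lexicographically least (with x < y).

xyyy

A breadth-first search from p0 reaches an accepting state first via the path p0 → p2 → p5 → p1 → p4 on input xyyy.
No string of length < 4 is accepted (BFS exhausts all shorter strings without reaching an accepting state), and xyyy is the lexicographically least accepting string of length 4.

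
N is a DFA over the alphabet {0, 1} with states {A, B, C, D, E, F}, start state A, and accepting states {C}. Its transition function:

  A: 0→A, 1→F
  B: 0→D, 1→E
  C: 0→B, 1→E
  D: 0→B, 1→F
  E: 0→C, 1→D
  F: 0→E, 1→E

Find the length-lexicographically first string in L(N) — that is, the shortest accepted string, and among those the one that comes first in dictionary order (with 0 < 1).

100

A breadth-first search from A reaches an accepting state first via the path A → F → E → C on input 100.
No string of length < 3 is accepted (BFS exhausts all shorter strings without reaching an accepting state), and 100 is the lexicographically least accepting string of length 3.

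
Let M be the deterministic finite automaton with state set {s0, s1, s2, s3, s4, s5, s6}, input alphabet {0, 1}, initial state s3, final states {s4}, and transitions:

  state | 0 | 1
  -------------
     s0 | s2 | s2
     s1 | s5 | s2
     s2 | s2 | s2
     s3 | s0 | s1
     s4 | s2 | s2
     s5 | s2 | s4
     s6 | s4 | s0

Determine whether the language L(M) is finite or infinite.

The useful states (reachable from s3 and able to reach an accepting state) are {s1, s3, s4, s5}.
Restricted to these states the transition graph has no cycle, so every accepting path has bounded length and L is finite.

finite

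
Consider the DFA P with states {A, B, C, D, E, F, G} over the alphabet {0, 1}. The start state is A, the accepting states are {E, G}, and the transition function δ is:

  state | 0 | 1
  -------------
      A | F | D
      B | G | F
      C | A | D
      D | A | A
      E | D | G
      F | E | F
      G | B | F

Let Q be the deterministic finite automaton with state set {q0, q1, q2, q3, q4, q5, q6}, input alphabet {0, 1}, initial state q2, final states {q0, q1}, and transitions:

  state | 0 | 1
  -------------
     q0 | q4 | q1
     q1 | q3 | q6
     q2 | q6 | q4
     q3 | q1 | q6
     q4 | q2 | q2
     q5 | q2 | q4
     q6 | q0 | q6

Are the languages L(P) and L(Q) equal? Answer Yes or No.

Exploring the product automaton P × Q from the start pair (A, q2), following both machines on each input symbol, reaches 6 state pairs: (A, q2), (F, q6), (D, q4), (E, q0), (G, q1), (B, q3).
P accepts in {E, G} and Q accepts in {q0, q1}. In every reachable pair the two components are either both accepting — (E, q0), (G, q1) — or both non-accepting, so no string is accepted by exactly one of the machines: L(P) \ L(Q) and L(Q) \ L(P) are both empty.
Hence every string is accepted by P iff it is accepted by Q, and the two languages coincide.

Yes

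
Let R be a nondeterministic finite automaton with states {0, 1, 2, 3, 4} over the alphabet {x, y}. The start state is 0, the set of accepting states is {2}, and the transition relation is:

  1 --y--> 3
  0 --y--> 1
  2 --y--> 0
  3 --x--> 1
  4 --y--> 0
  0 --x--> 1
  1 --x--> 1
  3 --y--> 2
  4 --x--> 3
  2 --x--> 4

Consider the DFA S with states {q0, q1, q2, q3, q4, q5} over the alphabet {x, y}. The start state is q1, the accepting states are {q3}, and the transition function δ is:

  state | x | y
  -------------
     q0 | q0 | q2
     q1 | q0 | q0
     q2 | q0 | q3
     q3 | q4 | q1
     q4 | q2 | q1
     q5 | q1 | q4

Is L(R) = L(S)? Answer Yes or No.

Exploring the product automaton R × S from the start pair (0, q1), following both machines on each input symbol, reaches 5 state pairs: (0, q1), (1, q0), (3, q2), (2, q3), (4, q4).
R accepts in {2} and S accepts in {q3}. In every reachable pair the two components are either both accepting — (2, q3) — or both non-accepting, so no string is accepted by exactly one of the machines: L(R) \ L(S) and L(S) \ L(R) are both empty.
Hence every string is accepted by R iff it is accepted by S, and the two languages coincide.

Yes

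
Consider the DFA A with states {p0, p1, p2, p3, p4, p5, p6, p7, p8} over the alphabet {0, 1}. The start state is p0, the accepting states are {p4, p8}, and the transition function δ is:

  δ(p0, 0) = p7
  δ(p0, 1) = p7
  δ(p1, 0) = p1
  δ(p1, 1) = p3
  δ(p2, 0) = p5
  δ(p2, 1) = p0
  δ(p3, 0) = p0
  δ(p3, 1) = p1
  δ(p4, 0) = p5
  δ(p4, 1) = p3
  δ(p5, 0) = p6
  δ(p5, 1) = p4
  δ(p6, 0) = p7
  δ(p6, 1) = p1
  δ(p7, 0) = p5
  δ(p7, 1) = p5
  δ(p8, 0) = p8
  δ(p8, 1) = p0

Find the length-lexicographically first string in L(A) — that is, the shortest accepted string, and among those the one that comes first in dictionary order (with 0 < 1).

A breadth-first search from p0 reaches an accepting state first via the path p0 → p7 → p5 → p4 on input 001.
No string of length < 3 is accepted (BFS exhausts all shorter strings without reaching an accepting state), and 001 is the lexicographically least accepting string of length 3.

001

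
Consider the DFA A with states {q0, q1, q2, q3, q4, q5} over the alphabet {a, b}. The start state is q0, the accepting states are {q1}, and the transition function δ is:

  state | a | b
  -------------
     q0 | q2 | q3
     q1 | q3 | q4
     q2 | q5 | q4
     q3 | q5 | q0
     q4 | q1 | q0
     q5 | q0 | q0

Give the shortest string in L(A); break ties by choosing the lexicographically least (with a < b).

A breadth-first search from q0 reaches an accepting state first via the path q0 → q2 → q4 → q1 on input aba.
No string of length < 3 is accepted (BFS exhausts all shorter strings without reaching an accepting state), and aba is the lexicographically least accepting string of length 3.

aba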